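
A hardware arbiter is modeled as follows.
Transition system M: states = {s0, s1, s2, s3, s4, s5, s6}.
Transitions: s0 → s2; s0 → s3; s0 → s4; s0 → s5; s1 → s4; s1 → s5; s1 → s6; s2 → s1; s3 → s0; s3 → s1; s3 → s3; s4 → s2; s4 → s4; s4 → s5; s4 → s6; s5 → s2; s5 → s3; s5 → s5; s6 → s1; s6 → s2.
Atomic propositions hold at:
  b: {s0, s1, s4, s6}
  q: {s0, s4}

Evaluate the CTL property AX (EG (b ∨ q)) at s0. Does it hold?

No

Sat(b ∨ q) = {s0, s1, s4, s6}
EG (b ∨ q): greatest fixpoint, start Z0 = {s0, s1, s4, s6}, keep only states in Sat with some successor in Z. Already a fixed point.
Sat(EG (b ∨ q)) = {s0, s1, s4, s6}
Sat(AX (EG (b ∨ q))) = {s : every successor in {s0, s1, s4, s6}} = {s2}
s0 ∉ Sat(AX (EG (b ∨ q))) = {s2}, so the formula does not hold at s0.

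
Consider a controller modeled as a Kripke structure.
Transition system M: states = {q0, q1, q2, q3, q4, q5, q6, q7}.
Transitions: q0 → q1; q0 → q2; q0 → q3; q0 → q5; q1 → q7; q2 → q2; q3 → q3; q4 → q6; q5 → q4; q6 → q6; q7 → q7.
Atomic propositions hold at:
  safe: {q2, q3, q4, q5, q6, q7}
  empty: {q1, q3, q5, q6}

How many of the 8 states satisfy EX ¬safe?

1

Sat(¬safe) = {q0, q1}
Sat(EX ¬safe) = {s : some successor in {q0, q1}} = {q0}
|Sat(EX ¬safe)| = |{q0}| = 1.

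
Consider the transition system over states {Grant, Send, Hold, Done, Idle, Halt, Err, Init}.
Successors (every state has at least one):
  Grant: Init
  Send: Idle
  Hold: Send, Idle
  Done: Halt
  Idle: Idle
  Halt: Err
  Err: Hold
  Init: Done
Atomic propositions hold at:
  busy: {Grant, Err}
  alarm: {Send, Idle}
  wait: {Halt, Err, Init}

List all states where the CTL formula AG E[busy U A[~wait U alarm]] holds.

Sat(~wait) = {Grant, Send, Hold, Done, Idle}
A[~wait U alarm]: least fixpoint, start Z0 = Sat(alarm) = {Send, Idle}, add states in Sat(~wait) with every successor in Z. Z1 = {Send, Hold, Idle}; fixed.
Sat(A[~wait U alarm]) = {Send, Hold, Idle}
E[busy U A[~wait U alarm]]: least fixpoint, start Z0 = Sat(A[~wait U alarm]) = {Send, Hold, Idle}, add states in Sat(busy) with some successor in Z. Z1 = {Send, Hold, Idle, Err}; fixed.
Sat(E[busy U A[~wait U alarm]]) = {Send, Hold, Idle, Err}
AG E[busy U A[~wait U alarm]]: greatest fixpoint, start Z0 = {Send, Hold, Idle, Err}, keep only states in Sat with every successor in Z. Already a fixed point.
Sat(AG E[busy U A[~wait U alarm]]) = {Send, Hold, Idle, Err}

{Send, Hold, Idle, Err}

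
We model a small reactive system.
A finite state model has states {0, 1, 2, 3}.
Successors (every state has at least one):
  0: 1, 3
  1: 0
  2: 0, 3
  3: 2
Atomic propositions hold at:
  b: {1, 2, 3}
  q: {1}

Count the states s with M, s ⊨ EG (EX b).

3

Sat(EX b) = {s : some successor in {1, 2, 3}} = {0, 2, 3}
EG (EX b): greatest fixpoint, start Z0 = {0, 2, 3}, keep only states in Sat with some successor in Z. Already a fixed point.
Sat(EG (EX b)) = {0, 2, 3}
|Sat(EG (EX b))| = |{0, 2, 3}| = 3.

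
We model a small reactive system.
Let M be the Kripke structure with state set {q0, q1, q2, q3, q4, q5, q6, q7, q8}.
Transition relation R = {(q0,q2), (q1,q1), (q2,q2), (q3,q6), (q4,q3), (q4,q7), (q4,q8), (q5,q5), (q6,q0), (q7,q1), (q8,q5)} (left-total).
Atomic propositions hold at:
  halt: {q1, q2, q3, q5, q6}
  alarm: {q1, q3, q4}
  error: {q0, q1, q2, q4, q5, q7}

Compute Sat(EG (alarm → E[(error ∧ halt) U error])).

{q0, q1, q2, q4, q5, q6, q7, q8}

Sat(error ∧ halt) = {q1, q2, q5}
E[(error ∧ halt) U error]: least fixpoint, start Z0 = Sat(error) = {q0, q1, q2, q4, q5, q7}, add states in Sat(error ∧ halt) with some successor in Z. Already a fixed point.
Sat(E[(error ∧ halt) U error]) = {q0, q1, q2, q4, q5, q7}
Sat(alarm → E[(error ∧ halt) U error]) = {q0, q1, q2, q4, q5, q6, q7, q8}
EG (alarm → E[(error ∧ halt) U error]): greatest fixpoint, start Z0 = {q0, q1, q2, q4, q5, q6, q7, q8}, keep only states in Sat with some successor in Z. Already a fixed point.
Sat(EG (alarm → E[(error ∧ halt) U error])) = {q0, q1, q2, q4, q5, q6, q7, q8}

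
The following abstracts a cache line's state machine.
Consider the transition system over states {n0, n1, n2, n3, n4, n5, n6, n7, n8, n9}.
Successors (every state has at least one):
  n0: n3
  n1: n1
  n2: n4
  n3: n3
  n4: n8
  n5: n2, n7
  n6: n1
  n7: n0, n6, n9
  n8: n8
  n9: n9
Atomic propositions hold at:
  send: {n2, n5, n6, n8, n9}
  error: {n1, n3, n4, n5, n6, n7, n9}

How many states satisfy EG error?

EG error: greatest fixpoint, start Z0 = {n1, n3, n4, n5, n6, n7, n9}, keep only states in Sat with some successor in Z. Z1 = {n1, n3, n5, n6, n7, n9}; fixed.
Sat(EG error) = {n1, n3, n5, n6, n7, n9}
|Sat(EG error)| = |{n1, n3, n5, n6, n7, n9}| = 6.

6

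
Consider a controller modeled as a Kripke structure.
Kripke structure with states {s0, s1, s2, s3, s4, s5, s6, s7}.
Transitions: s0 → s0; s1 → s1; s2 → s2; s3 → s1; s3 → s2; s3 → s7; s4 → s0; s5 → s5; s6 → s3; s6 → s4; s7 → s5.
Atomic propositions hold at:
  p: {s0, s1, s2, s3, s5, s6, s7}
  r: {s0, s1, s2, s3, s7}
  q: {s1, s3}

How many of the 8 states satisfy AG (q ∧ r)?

1

Sat(q ∧ r) = {s1, s3}
AG (q ∧ r): greatest fixpoint, start Z0 = {s1, s3}, keep only states in Sat with every successor in Z. Z1 = {s1}; fixed.
Sat(AG (q ∧ r)) = {s1}
|Sat(AG (q ∧ r))| = |{s1}| = 1.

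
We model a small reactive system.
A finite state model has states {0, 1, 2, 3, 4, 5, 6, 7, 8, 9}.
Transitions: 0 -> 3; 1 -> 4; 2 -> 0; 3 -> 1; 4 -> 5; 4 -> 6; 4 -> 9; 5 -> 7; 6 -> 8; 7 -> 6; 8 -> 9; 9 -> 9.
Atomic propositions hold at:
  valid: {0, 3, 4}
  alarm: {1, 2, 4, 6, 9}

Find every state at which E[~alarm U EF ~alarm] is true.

{0, 1, 2, 3, 4, 5, 6, 7, 8}

Sat(~alarm) = {0, 3, 5, 7, 8}
EF ~alarm: least fixpoint, start Z0 = {0, 3, 5, 7, 8}, add states with some successor in Z. Z1 = {0, 2, 3, 4, 5, 6, 7, 8}; Z2 = {0, 1, 2, 3, 4, 5, 6, 7, 8}; fixed.
Sat(EF ~alarm) = {0, 1, 2, 3, 4, 5, 6, 7, 8}
E[~alarm U EF ~alarm]: least fixpoint, start Z0 = Sat(EF ~alarm) = {0, 1, 2, 3, 4, 5, 6, 7, 8}, add states in Sat(~alarm) with some successor in Z. Already a fixed point.
Sat(E[~alarm U EF ~alarm]) = {0, 1, 2, 3, 4, 5, 6, 7, 8}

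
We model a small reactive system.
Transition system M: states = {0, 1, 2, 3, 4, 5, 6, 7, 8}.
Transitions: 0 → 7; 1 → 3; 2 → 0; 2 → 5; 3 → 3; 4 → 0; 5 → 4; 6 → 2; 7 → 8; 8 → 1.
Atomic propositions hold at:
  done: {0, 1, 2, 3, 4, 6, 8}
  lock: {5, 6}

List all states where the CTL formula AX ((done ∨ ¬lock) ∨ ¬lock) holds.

Sat(¬lock) = {0, 1, 2, 3, 4, 7, 8}
Sat(done ∨ ¬lock) = {0, 1, 2, 3, 4, 6, 7, 8}
Sat((done ∨ ¬lock) ∨ ¬lock) = {0, 1, 2, 3, 4, 6, 7, 8}
Sat(AX ((done ∨ ¬lock) ∨ ¬lock)) = {s : every successor in {0, 1, 2, 3, 4, 6, 7, 8}} = {0, 1, 3, 4, 5, 6, 7, 8}

{0, 1, 3, 4, 5, 6, 7, 8}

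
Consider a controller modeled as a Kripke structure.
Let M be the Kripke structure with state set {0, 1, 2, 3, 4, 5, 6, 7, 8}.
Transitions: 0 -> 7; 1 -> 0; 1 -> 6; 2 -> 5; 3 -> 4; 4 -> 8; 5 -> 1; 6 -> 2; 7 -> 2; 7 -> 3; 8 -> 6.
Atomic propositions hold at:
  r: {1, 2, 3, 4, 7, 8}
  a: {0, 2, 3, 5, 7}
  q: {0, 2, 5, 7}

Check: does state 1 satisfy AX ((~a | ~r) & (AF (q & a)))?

Sat(~a) = {1, 4, 6, 8}
Sat(~r) = {0, 5, 6}
Sat(~a | ~r) = {0, 1, 4, 5, 6, 8}
Sat(q & a) = {0, 2, 5, 7}
AF (q & a): least fixpoint, start Z0 = {0, 2, 5, 7}, add states with every successor in Z. Z1 = {0, 2, 5, 6, 7}; Z2 = {0, 1, 2, 5, 6, 7, 8}; Z3 = {0, 1, 2, 4, 5, 6, 7, 8}; Z4 = {0, 1, 2, 3, 4, 5, 6, 7, 8}; fixed.
Sat(AF (q & a)) = {0, 1, 2, 3, 4, 5, 6, 7, 8}
Sat((~a | ~r) & (AF (q & a))) = {0, 1, 4, 5, 6, 8}
Sat(AX ((~a | ~r) & (AF (q & a)))) = {s : every successor in {0, 1, 4, 5, 6, 8}} = {1, 2, 3, 4, 5, 8}
1 ∈ Sat(AX ((~a | ~r) & (AF (q & a)))) = {1, 2, 3, 4, 5, 8}, so the formula holds at 1.

Yes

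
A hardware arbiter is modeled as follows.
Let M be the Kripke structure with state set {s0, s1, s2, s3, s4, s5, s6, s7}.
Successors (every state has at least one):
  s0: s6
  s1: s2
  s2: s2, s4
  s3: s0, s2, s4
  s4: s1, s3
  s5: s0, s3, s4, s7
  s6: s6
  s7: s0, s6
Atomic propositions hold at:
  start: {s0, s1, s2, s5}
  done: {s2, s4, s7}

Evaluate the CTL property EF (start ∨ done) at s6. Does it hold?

Sat(start ∨ done) = {s0, s1, s2, s4, s5, s7}
EF (start ∨ done): least fixpoint, start Z0 = {s0, s1, s2, s4, s5, s7}, add states with some successor in Z. Z1 = {s0, s1, s2, s3, s4, s5, s7}; fixed.
Sat(EF (start ∨ done)) = {s0, s1, s2, s3, s4, s5, s7}
s6 ∉ Sat(EF (start ∨ done)) = {s0, s1, s2, s3, s4, s5, s7}, so the formula does not hold at s6.

No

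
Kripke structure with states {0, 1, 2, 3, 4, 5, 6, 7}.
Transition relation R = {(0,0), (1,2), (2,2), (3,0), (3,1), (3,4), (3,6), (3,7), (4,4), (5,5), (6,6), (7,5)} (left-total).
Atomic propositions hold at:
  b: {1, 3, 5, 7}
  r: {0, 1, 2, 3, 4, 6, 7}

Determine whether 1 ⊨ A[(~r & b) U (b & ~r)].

No

Sat(~r) = {5}
Sat(~r & b) = {5}
Sat(b & ~r) = {5}
A[(~r & b) U (b & ~r)]: least fixpoint, start Z0 = Sat((b & ~r)) = {5}, add states in Sat(~r & b) with every successor in Z. Already a fixed point.
Sat(A[(~r & b) U (b & ~r)]) = {5}
1 ∉ Sat(A[(~r & b) U (b & ~r)]) = {5}, so the formula does not hold at 1.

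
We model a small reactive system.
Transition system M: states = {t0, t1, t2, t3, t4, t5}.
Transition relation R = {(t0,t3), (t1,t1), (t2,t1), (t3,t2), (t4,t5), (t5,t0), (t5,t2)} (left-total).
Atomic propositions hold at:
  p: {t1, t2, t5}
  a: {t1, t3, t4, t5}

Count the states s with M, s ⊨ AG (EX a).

2

Sat(EX a) = {s : some successor in {t1, t3, t4, t5}} = {t0, t1, t2, t4}
AG (EX a): greatest fixpoint, start Z0 = {t0, t1, t2, t4}, keep only states in Sat with every successor in Z. Z1 = {t1, t2}; fixed.
Sat(AG (EX a)) = {t1, t2}
|Sat(AG (EX a))| = |{t1, t2}| = 2.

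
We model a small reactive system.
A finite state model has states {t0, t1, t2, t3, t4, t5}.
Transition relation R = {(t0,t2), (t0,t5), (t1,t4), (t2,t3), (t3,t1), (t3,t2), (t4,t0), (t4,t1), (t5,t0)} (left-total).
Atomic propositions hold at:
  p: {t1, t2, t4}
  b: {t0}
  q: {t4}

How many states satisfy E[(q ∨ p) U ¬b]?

5

Sat(q ∨ p) = {t1, t2, t4}
Sat(¬b) = {t1, t2, t3, t4, t5}
E[(q ∨ p) U ¬b]: least fixpoint, start Z0 = Sat(¬b) = {t1, t2, t3, t4, t5}, add states in Sat(q ∨ p) with some successor in Z. Already a fixed point.
Sat(E[(q ∨ p) U ¬b]) = {t1, t2, t3, t4, t5}
|Sat(E[(q ∨ p) U ¬b])| = |{t1, t2, t3, t4, t5}| = 5.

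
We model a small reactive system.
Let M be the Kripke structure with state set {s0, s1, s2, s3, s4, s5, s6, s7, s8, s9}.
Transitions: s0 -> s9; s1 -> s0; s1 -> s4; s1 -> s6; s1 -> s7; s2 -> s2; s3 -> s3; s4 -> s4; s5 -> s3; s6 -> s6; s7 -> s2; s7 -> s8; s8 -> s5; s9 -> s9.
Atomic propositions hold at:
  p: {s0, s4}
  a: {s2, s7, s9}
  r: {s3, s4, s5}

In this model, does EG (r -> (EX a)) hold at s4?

No

Sat(EX a) = {s : some successor in {s2, s7, s9}} = {s0, s1, s2, s7, s9}
Sat(r -> (EX a)) = {s0, s1, s2, s6, s7, s8, s9}
EG (r -> (EX a)): greatest fixpoint, start Z0 = {s0, s1, s2, s6, s7, s8, s9}, keep only states in Sat with some successor in Z. Z1 = {s0, s1, s2, s6, s7, s9}; fixed.
Sat(EG (r -> (EX a))) = {s0, s1, s2, s6, s7, s9}
s4 ∉ Sat(EG (r -> (EX a))) = {s0, s1, s2, s6, s7, s9}, so the formula does not hold at s4.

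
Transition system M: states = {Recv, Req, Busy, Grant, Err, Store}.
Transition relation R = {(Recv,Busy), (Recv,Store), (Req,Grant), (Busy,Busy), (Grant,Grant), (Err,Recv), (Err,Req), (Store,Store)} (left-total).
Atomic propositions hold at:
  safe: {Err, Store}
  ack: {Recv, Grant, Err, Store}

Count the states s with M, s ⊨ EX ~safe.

5

Sat(~safe) = {Recv, Req, Busy, Grant}
Sat(EX ~safe) = {s : some successor in {Recv, Req, Busy, Grant}} = {Recv, Req, Busy, Grant, Err}
|Sat(EX ~safe)| = |{Recv, Req, Busy, Grant, Err}| = 5.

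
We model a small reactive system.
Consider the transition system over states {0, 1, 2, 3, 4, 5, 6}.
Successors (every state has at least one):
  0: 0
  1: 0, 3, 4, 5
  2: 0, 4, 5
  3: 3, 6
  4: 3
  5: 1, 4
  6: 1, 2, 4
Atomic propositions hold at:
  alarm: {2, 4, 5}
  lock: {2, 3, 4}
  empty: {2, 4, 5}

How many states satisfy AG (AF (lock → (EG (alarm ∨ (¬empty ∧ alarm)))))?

Sat(¬empty) = {0, 1, 3, 6}
Sat(¬empty ∧ alarm) = ∅
Sat(alarm ∨ (¬empty ∧ alarm)) = {2, 4, 5}
EG (alarm ∨ (¬empty ∧ alarm)): greatest fixpoint, start Z0 = {2, 4, 5}, keep only states in Sat with some successor in Z. Z1 = {2, 5}; Z2 = {2}; Z3 = ∅; fixed.
Sat(EG (alarm ∨ (¬empty ∧ alarm))) = ∅
Sat(lock → (EG (alarm ∨ (¬empty ∧ alarm)))) = {0, 1, 5, 6}
AF (lock → (EG (alarm ∨ (¬empty ∧ alarm)))): least fixpoint, start Z0 = {0, 1, 5, 6}, add states with every successor in Z. Already a fixed point.
Sat(AF (lock → (EG (alarm ∨ (¬empty ∧ alarm))))) = {0, 1, 5, 6}
AG (AF (lock → (EG (alarm ∨ (¬empty ∧ alarm))))): greatest fixpoint, start Z0 = {0, 1, 5, 6}, keep only states in Sat with every successor in Z. Z1 = {0}; fixed.
Sat(AG (AF (lock → (EG (alarm ∨ (¬empty ∧ alarm)))))) = {0}
|Sat(AG (AF (lock → (EG (alarm ∨ (¬empty ∧ alarm))))))| = |{0}| = 1.

1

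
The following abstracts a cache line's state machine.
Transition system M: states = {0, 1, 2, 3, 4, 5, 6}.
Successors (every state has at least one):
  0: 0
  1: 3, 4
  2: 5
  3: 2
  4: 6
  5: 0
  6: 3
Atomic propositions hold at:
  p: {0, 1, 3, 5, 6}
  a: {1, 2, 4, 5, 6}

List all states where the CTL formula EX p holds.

{0, 1, 2, 4, 5, 6}

Sat(EX p) = {s : some successor in {0, 1, 3, 5, 6}} = {0, 1, 2, 4, 5, 6}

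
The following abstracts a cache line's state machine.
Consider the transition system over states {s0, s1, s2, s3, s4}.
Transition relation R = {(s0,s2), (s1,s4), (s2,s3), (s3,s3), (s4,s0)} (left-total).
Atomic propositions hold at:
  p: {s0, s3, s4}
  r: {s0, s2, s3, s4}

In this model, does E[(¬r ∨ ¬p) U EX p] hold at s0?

Sat(¬r) = {s1}
Sat(¬p) = {s1, s2}
Sat(¬r ∨ ¬p) = {s1, s2}
Sat(EX p) = {s : some successor in {s0, s3, s4}} = {s1, s2, s3, s4}
E[(¬r ∨ ¬p) U EX p]: least fixpoint, start Z0 = Sat(EX p) = {s1, s2, s3, s4}, add states in Sat(¬r ∨ ¬p) with some successor in Z. Already a fixed point.
Sat(E[(¬r ∨ ¬p) U EX p]) = {s1, s2, s3, s4}
s0 ∉ Sat(E[(¬r ∨ ¬p) U EX p]) = {s1, s2, s3, s4}, so the formula does not hold at s0.

No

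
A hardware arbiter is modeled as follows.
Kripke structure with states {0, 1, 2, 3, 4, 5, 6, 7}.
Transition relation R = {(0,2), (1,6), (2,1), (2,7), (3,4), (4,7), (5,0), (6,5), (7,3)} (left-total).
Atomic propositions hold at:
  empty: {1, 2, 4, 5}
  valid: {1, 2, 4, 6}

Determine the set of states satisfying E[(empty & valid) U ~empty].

Sat(empty & valid) = {1, 2, 4}
Sat(~empty) = {0, 3, 6, 7}
E[(empty & valid) U ~empty]: least fixpoint, start Z0 = Sat(~empty) = {0, 3, 6, 7}, add states in Sat(empty & valid) with some successor in Z. Z1 = {0, 1, 2, 3, 4, 6, 7}; fixed.
Sat(E[(empty & valid) U ~empty]) = {0, 1, 2, 3, 4, 6, 7}

{0, 1, 2, 3, 4, 6, 7}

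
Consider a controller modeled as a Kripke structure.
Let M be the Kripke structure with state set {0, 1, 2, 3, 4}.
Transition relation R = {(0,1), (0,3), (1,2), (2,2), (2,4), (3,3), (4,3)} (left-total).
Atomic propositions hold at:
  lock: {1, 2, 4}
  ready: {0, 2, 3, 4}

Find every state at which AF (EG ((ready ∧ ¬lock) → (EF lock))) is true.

{0, 1, 2}

Sat(¬lock) = {0, 3}
Sat(ready ∧ ¬lock) = {0, 3}
EF lock: least fixpoint, start Z0 = {1, 2, 4}, add states with some successor in Z. Z1 = {0, 1, 2, 4}; fixed.
Sat(EF lock) = {0, 1, 2, 4}
Sat((ready ∧ ¬lock) → (EF lock)) = {0, 1, 2, 4}
EG ((ready ∧ ¬lock) → (EF lock)): greatest fixpoint, start Z0 = {0, 1, 2, 4}, keep only states in Sat with some successor in Z. Z1 = {0, 1, 2}; fixed.
Sat(EG ((ready ∧ ¬lock) → (EF lock))) = {0, 1, 2}
AF (EG ((ready ∧ ¬lock) → (EF lock))): least fixpoint, start Z0 = {0, 1, 2}, add states with every successor in Z. Already a fixed point.
Sat(AF (EG ((ready ∧ ¬lock) → (EF lock)))) = {0, 1, 2}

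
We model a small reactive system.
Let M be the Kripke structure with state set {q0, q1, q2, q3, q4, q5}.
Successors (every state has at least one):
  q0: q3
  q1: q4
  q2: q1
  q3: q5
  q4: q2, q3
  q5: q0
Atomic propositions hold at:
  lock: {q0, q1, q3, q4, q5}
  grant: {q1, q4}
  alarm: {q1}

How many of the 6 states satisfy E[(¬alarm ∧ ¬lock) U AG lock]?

3

Sat(¬alarm) = {q0, q2, q3, q4, q5}
Sat(¬lock) = {q2}
Sat(¬alarm ∧ ¬lock) = {q2}
AG lock: greatest fixpoint, start Z0 = {q0, q1, q3, q4, q5}, keep only states in Sat with every successor in Z. Z1 = {q0, q1, q3, q5}; Z2 = {q0, q3, q5}; fixed.
Sat(AG lock) = {q0, q3, q5}
E[(¬alarm ∧ ¬lock) U AG lock]: least fixpoint, start Z0 = Sat(AG lock) = {q0, q3, q5}, add states in Sat(¬alarm ∧ ¬lock) with some successor in Z. Already a fixed point.
Sat(E[(¬alarm ∧ ¬lock) U AG lock]) = {q0, q3, q5}
|Sat(E[(¬alarm ∧ ¬lock) U AG lock])| = |{q0, q3, q5}| = 3.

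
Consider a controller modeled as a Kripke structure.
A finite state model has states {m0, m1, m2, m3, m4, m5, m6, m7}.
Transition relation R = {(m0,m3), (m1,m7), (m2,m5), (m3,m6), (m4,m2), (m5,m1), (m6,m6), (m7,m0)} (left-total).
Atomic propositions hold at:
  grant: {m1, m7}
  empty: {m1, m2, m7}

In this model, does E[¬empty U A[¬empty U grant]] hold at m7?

Yes

Sat(¬empty) = {m0, m3, m4, m5, m6}
A[¬empty U grant]: least fixpoint, start Z0 = Sat(grant) = {m1, m7}, add states in Sat(¬empty) with every successor in Z. Z1 = {m1, m5, m7}; fixed.
Sat(A[¬empty U grant]) = {m1, m5, m7}
E[¬empty U A[¬empty U grant]]: least fixpoint, start Z0 = Sat(A[¬empty U grant]) = {m1, m5, m7}, add states in Sat(¬empty) with some successor in Z. Already a fixed point.
Sat(E[¬empty U A[¬empty U grant]]) = {m1, m5, m7}
m7 ∈ Sat(E[¬empty U A[¬empty U grant]]) = {m1, m5, m7}, so the formula holds at m7.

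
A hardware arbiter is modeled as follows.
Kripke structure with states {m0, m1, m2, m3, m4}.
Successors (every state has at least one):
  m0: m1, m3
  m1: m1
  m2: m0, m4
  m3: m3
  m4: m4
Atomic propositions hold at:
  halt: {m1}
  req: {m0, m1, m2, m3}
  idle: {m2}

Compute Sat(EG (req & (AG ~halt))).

{m3}

Sat(~halt) = {m0, m2, m3, m4}
AG ~halt: greatest fixpoint, start Z0 = {m0, m2, m3, m4}, keep only states in Sat with every successor in Z. Z1 = {m2, m3, m4}; Z2 = {m3, m4}; fixed.
Sat(AG ~halt) = {m3, m4}
Sat(req & (AG ~halt)) = {m3}
EG (req & (AG ~halt)): greatest fixpoint, start Z0 = {m3}, keep only states in Sat with some successor in Z. Already a fixed point.
Sat(EG (req & (AG ~halt))) = {m3}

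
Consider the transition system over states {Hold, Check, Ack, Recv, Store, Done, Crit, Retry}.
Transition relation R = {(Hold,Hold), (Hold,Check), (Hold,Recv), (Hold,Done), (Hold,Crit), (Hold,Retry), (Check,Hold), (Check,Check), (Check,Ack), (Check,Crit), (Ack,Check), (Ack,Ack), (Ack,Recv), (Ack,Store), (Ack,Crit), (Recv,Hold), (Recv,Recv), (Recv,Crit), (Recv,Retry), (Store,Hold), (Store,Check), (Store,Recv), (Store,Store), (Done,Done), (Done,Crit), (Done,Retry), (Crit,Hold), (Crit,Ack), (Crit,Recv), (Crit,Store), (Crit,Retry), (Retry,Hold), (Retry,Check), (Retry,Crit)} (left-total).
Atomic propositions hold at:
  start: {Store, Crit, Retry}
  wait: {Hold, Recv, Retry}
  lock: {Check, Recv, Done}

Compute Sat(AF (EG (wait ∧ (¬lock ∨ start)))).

{Hold, Retry}

Sat(¬lock) = {Hold, Ack, Store, Crit, Retry}
Sat(¬lock ∨ start) = {Hold, Ack, Store, Crit, Retry}
Sat(wait ∧ (¬lock ∨ start)) = {Hold, Retry}
EG (wait ∧ (¬lock ∨ start)): greatest fixpoint, start Z0 = {Hold, Retry}, keep only states in Sat with some successor in Z. Already a fixed point.
Sat(EG (wait ∧ (¬lock ∨ start))) = {Hold, Retry}
AF (EG (wait ∧ (¬lock ∨ start))): least fixpoint, start Z0 = {Hold, Retry}, add states with every successor in Z. Already a fixed point.
Sat(AF (EG (wait ∧ (¬lock ∨ start)))) = {Hold, Retry}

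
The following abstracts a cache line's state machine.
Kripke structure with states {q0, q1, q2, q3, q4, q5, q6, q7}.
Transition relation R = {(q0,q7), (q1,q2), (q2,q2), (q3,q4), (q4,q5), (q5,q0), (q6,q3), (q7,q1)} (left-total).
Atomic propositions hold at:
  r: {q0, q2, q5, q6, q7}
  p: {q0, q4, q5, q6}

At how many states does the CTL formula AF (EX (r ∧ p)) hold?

4

Sat(r ∧ p) = {q0, q5, q6}
Sat(EX (r ∧ p)) = {s : some successor in {q0, q5, q6}} = {q4, q5}
AF (EX (r ∧ p)): least fixpoint, start Z0 = {q4, q5}, add states with every successor in Z. Z1 = {q3, q4, q5}; Z2 = {q3, q4, q5, q6}; fixed.
Sat(AF (EX (r ∧ p))) = {q3, q4, q5, q6}
|Sat(AF (EX (r ∧ p)))| = |{q3, q4, q5, q6}| = 4.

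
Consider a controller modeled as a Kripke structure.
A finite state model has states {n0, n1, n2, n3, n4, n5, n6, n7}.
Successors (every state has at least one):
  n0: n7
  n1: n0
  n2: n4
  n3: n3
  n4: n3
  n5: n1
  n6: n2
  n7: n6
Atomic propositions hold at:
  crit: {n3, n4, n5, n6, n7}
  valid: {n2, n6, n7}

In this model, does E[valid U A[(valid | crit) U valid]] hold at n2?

Yes

Sat(valid | crit) = {n2, n3, n4, n5, n6, n7}
A[(valid | crit) U valid]: least fixpoint, start Z0 = Sat(valid) = {n2, n6, n7}, add states in Sat(valid | crit) with every successor in Z. Already a fixed point.
Sat(A[(valid | crit) U valid]) = {n2, n6, n7}
E[valid U A[(valid | crit) U valid]]: least fixpoint, start Z0 = Sat(A[(valid | crit) U valid]) = {n2, n6, n7}, add states in Sat(valid) with some successor in Z. Already a fixed point.
Sat(E[valid U A[(valid | crit) U valid]]) = {n2, n6, n7}
n2 ∈ Sat(E[valid U A[(valid | crit) U valid]]) = {n2, n6, n7}, so the formula holds at n2.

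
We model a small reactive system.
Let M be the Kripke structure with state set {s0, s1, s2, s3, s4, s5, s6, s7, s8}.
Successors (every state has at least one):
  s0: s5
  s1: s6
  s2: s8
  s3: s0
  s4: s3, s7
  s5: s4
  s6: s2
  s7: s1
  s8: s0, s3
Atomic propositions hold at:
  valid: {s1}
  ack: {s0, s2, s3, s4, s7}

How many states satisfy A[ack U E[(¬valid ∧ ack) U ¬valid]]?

Sat(¬valid) = {s0, s2, s3, s4, s5, s6, s7, s8}
Sat(¬valid ∧ ack) = {s0, s2, s3, s4, s7}
E[(¬valid ∧ ack) U ¬valid]: least fixpoint, start Z0 = Sat(¬valid) = {s0, s2, s3, s4, s5, s6, s7, s8}, add states in Sat(¬valid ∧ ack) with some successor in Z. Already a fixed point.
Sat(E[(¬valid ∧ ack) U ¬valid]) = {s0, s2, s3, s4, s5, s6, s7, s8}
A[ack U E[(¬valid ∧ ack) U ¬valid]]: least fixpoint, start Z0 = Sat(E[(¬valid ∧ ack) U ¬valid]) = {s0, s2, s3, s4, s5, s6, s7, s8}, add states in Sat(ack) with every successor in Z. Already a fixed point.
Sat(A[ack U E[(¬valid ∧ ack) U ¬valid]]) = {s0, s2, s3, s4, s5, s6, s7, s8}
|Sat(A[ack U E[(¬valid ∧ ack) U ¬valid]])| = |{s0, s2, s3, s4, s5, s6, s7, s8}| = 8.

8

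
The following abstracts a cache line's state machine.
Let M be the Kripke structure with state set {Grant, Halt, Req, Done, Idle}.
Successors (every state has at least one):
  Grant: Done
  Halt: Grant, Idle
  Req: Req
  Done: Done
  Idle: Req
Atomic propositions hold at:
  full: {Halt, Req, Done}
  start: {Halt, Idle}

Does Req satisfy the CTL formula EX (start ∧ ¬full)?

No

Sat(¬full) = {Grant, Idle}
Sat(start ∧ ¬full) = {Idle}
Sat(EX (start ∧ ¬full)) = {s : some successor in {Idle}} = {Halt}
Req ∉ Sat(EX (start ∧ ¬full)) = {Halt}, so the formula does not hold at Req.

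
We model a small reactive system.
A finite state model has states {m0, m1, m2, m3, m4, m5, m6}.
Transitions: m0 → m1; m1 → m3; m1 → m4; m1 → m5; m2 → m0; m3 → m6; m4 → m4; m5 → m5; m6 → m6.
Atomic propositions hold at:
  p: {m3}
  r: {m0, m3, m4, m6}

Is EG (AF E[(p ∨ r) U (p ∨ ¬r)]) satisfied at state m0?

Sat(p ∨ r) = {m0, m3, m4, m6}
Sat(¬r) = {m1, m2, m5}
Sat(p ∨ ¬r) = {m1, m2, m3, m5}
E[(p ∨ r) U (p ∨ ¬r)]: least fixpoint, start Z0 = Sat((p ∨ ¬r)) = {m1, m2, m3, m5}, add states in Sat(p ∨ r) with some successor in Z. Z1 = {m0, m1, m2, m3, m5}; fixed.
Sat(E[(p ∨ r) U (p ∨ ¬r)]) = {m0, m1, m2, m3, m5}
AF E[(p ∨ r) U (p ∨ ¬r)]: least fixpoint, start Z0 = {m0, m1, m2, m3, m5}, add states with every successor in Z. Already a fixed point.
Sat(AF E[(p ∨ r) U (p ∨ ¬r)]) = {m0, m1, m2, m3, m5}
EG (AF E[(p ∨ r) U (p ∨ ¬r)]): greatest fixpoint, start Z0 = {m0, m1, m2, m3, m5}, keep only states in Sat with some successor in Z. Z1 = {m0, m1, m2, m5}; fixed.
Sat(EG (AF E[(p ∨ r) U (p ∨ ¬r)])) = {m0, m1, m2, m5}
m0 ∈ Sat(EG (AF E[(p ∨ r) U (p ∨ ¬r)])) = {m0, m1, m2, m5}, so the formula holds at m0.

Yes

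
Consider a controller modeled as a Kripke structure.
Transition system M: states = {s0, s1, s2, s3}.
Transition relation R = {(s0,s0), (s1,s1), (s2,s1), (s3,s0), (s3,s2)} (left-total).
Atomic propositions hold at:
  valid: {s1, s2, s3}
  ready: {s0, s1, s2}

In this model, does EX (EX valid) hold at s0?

Sat(EX valid) = {s : some successor in {s1, s2, s3}} = {s1, s2, s3}
Sat(EX (EX valid)) = {s : some successor in {s1, s2, s3}} = {s1, s2, s3}
s0 ∉ Sat(EX (EX valid)) = {s1, s2, s3}, so the formula does not hold at s0.

No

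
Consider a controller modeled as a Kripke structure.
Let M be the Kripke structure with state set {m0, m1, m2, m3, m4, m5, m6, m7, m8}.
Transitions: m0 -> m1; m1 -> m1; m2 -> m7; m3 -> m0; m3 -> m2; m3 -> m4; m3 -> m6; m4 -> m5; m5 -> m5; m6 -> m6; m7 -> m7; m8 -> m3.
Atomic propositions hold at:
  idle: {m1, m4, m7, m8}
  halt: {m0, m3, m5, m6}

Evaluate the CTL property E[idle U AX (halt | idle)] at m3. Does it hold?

Sat(halt | idle) = {m0, m1, m3, m4, m5, m6, m7, m8}
Sat(AX (halt | idle)) = {s : every successor in {m0, m1, m3, m4, m5, m6, m7, m8}} = {m0, m1, m2, m4, m5, m6, m7, m8}
E[idle U AX (halt | idle)]: least fixpoint, start Z0 = Sat(AX (halt | idle)) = {m0, m1, m2, m4, m5, m6, m7, m8}, add states in Sat(idle) with some successor in Z. Already a fixed point.
Sat(E[idle U AX (halt | idle)]) = {m0, m1, m2, m4, m5, m6, m7, m8}
m3 ∉ Sat(E[idle U AX (halt | idle)]) = {m0, m1, m2, m4, m5, m6, m7, m8}, so the formula does not hold at m3.

No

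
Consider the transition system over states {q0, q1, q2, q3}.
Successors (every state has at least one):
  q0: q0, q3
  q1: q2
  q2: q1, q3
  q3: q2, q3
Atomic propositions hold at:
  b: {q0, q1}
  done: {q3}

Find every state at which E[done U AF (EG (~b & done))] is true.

{q3}

Sat(~b) = {q2, q3}
Sat(~b & done) = {q3}
EG (~b & done): greatest fixpoint, start Z0 = {q3}, keep only states in Sat with some successor in Z. Already a fixed point.
Sat(EG (~b & done)) = {q3}
AF (EG (~b & done)): least fixpoint, start Z0 = {q3}, add states with every successor in Z. Already a fixed point.
Sat(AF (EG (~b & done))) = {q3}
E[done U AF (EG (~b & done))]: least fixpoint, start Z0 = Sat(AF (EG (~b & done))) = {q3}, add states in Sat(done) with some successor in Z. Already a fixed point.
Sat(E[done U AF (EG (~b & done))]) = {q3}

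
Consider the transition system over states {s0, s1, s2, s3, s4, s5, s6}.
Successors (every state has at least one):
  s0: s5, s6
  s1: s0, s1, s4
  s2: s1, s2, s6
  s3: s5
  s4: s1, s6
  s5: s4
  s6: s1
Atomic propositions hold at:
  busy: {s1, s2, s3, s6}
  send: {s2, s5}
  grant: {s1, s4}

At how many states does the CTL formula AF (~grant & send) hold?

Sat(~grant) = {s0, s2, s3, s5, s6}
Sat(~grant & send) = {s2, s5}
AF (~grant & send): least fixpoint, start Z0 = {s2, s5}, add states with every successor in Z. Z1 = {s2, s3, s5}; fixed.
Sat(AF (~grant & send)) = {s2, s3, s5}
|Sat(AF (~grant & send))| = |{s2, s3, s5}| = 3.

3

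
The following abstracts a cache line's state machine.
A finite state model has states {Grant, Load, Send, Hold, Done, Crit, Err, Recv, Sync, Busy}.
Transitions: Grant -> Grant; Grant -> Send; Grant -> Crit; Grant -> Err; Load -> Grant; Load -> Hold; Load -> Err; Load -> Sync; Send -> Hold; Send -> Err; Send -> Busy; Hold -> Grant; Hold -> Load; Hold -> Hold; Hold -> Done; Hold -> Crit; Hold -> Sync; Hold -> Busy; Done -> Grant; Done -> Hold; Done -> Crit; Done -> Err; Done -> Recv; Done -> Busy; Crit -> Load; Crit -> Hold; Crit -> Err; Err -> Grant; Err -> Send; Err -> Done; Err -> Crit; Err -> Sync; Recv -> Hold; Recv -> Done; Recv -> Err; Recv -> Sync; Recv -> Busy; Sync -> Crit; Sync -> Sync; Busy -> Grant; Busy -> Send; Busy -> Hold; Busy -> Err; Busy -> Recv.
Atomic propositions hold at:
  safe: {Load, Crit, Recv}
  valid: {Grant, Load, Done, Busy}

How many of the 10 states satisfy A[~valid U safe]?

3

Sat(~valid) = {Send, Hold, Crit, Err, Recv, Sync}
A[~valid U safe]: least fixpoint, start Z0 = Sat(safe) = {Load, Crit, Recv}, add states in Sat(~valid) with every successor in Z. Already a fixed point.
Sat(A[~valid U safe]) = {Load, Crit, Recv}
|Sat(A[~valid U safe])| = |{Load, Crit, Recv}| = 3.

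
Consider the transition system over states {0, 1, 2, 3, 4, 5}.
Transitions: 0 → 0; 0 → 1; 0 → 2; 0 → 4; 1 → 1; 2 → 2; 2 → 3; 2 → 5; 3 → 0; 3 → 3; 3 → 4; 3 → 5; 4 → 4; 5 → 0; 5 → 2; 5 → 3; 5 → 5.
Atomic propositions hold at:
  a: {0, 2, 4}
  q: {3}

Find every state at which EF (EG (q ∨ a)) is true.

Sat(q ∨ a) = {0, 2, 3, 4}
EG (q ∨ a): greatest fixpoint, start Z0 = {0, 2, 3, 4}, keep only states in Sat with some successor in Z. Already a fixed point.
Sat(EG (q ∨ a)) = {0, 2, 3, 4}
EF (EG (q ∨ a)): least fixpoint, start Z0 = {0, 2, 3, 4}, add states with some successor in Z. Z1 = {0, 2, 3, 4, 5}; fixed.
Sat(EF (EG (q ∨ a))) = {0, 2, 3, 4, 5}

{0, 2, 3, 4, 5}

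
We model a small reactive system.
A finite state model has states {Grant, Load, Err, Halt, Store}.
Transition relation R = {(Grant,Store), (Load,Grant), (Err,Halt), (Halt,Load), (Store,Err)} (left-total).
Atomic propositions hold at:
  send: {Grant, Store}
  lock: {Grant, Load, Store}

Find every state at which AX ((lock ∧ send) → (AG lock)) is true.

{Err, Halt, Store}

Sat(lock ∧ send) = {Grant, Store}
AG lock: greatest fixpoint, start Z0 = {Grant, Load, Store}, keep only states in Sat with every successor in Z. Z1 = {Grant, Load}; Z2 = {Load}; Z3 = ∅; fixed.
Sat(AG lock) = ∅
Sat((lock ∧ send) → (AG lock)) = {Load, Err, Halt}
Sat(AX ((lock ∧ send) → (AG lock))) = {s : every successor in {Load, Err, Halt}} = {Err, Halt, Store}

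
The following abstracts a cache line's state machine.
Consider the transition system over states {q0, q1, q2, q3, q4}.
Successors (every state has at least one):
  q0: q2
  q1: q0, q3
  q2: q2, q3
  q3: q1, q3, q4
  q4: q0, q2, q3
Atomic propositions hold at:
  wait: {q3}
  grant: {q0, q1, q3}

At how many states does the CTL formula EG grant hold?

EG grant: greatest fixpoint, start Z0 = {q0, q1, q3}, keep only states in Sat with some successor in Z. Z1 = {q1, q3}; fixed.
Sat(EG grant) = {q1, q3}
|Sat(EG grant)| = |{q1, q3}| = 2.

2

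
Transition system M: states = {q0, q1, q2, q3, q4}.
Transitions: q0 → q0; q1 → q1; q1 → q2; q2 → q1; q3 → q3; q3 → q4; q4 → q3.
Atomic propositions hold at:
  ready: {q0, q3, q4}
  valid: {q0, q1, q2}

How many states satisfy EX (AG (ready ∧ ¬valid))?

Sat(¬valid) = {q3, q4}
Sat(ready ∧ ¬valid) = {q3, q4}
AG (ready ∧ ¬valid): greatest fixpoint, start Z0 = {q3, q4}, keep only states in Sat with every successor in Z. Already a fixed point.
Sat(AG (ready ∧ ¬valid)) = {q3, q4}
Sat(EX (AG (ready ∧ ¬valid))) = {s : some successor in {q3, q4}} = {q3, q4}
|Sat(EX (AG (ready ∧ ¬valid)))| = |{q3, q4}| = 2.

2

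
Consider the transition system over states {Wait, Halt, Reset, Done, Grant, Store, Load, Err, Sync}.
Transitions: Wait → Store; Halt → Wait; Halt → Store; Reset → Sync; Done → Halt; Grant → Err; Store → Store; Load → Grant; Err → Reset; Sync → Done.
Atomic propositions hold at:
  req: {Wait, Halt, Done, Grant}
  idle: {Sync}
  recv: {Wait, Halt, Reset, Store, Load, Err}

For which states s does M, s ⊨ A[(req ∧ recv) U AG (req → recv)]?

Sat(req ∧ recv) = {Wait, Halt}
Sat(req → recv) = {Wait, Halt, Reset, Store, Load, Err, Sync}
AG (req → recv): greatest fixpoint, start Z0 = {Wait, Halt, Reset, Store, Load, Err, Sync}, keep only states in Sat with every successor in Z. Z1 = {Wait, Halt, Reset, Store, Err}; Z2 = {Wait, Halt, Store, Err}; Z3 = {Wait, Halt, Store}; fixed.
Sat(AG (req → recv)) = {Wait, Halt, Store}
A[(req ∧ recv) U AG (req → recv)]: least fixpoint, start Z0 = Sat(AG (req → recv)) = {Wait, Halt, Store}, add states in Sat(req ∧ recv) with every successor in Z. Already a fixed point.
Sat(A[(req ∧ recv) U AG (req → recv)]) = {Wait, Halt, Store}

{Wait, Halt, Store}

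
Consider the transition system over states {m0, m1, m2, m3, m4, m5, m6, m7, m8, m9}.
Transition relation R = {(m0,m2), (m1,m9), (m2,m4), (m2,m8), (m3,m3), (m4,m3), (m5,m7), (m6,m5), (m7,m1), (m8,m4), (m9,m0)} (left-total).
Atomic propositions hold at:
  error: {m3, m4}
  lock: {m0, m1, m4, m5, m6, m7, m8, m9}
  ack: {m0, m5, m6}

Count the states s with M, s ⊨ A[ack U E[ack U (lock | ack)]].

8

Sat(lock | ack) = {m0, m1, m4, m5, m6, m7, m8, m9}
E[ack U (lock | ack)]: least fixpoint, start Z0 = Sat((lock | ack)) = {m0, m1, m4, m5, m6, m7, m8, m9}, add states in Sat(ack) with some successor in Z. Already a fixed point.
Sat(E[ack U (lock | ack)]) = {m0, m1, m4, m5, m6, m7, m8, m9}
A[ack U E[ack U (lock | ack)]]: least fixpoint, start Z0 = Sat(E[ack U (lock | ack)]) = {m0, m1, m4, m5, m6, m7, m8, m9}, add states in Sat(ack) with every successor in Z. Already a fixed point.
Sat(A[ack U E[ack U (lock | ack)]]) = {m0, m1, m4, m5, m6, m7, m8, m9}
|Sat(A[ack U E[ack U (lock | ack)]])| = |{m0, m1, m4, m5, m6, m7, m8, m9}| = 8.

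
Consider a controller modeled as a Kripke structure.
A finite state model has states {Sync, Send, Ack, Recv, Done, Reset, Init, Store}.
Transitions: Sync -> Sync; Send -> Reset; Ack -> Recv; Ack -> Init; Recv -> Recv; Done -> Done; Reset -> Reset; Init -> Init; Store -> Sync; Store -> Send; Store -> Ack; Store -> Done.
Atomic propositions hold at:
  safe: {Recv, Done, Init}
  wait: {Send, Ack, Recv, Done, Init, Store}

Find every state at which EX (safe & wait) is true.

{Ack, Recv, Done, Init, Store}

Sat(safe & wait) = {Recv, Done, Init}
Sat(EX (safe & wait)) = {s : some successor in {Recv, Done, Init}} = {Ack, Recv, Done, Init, Store}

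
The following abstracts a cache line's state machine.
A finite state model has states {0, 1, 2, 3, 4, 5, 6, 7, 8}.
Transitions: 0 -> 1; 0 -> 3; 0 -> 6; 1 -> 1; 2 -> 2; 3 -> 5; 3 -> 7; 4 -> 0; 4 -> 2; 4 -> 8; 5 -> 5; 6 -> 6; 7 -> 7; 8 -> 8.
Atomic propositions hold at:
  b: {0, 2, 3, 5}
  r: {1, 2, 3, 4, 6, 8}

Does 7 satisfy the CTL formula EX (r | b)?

No

Sat(r | b) = {0, 1, 2, 3, 4, 5, 6, 8}
Sat(EX (r | b)) = {s : some successor in {0, 1, 2, 3, 4, 5, 6, 8}} = {0, 1, 2, 3, 4, 5, 6, 8}
7 ∉ Sat(EX (r | b)) = {0, 1, 2, 3, 4, 5, 6, 8}, so the formula does not hold at 7.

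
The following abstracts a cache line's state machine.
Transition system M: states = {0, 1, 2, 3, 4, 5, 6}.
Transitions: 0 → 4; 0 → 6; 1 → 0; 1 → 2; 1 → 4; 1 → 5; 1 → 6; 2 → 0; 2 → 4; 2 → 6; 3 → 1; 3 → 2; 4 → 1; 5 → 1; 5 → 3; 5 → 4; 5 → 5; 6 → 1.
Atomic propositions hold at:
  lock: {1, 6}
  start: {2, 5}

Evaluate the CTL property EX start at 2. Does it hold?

Sat(EX start) = {s : some successor in {2, 5}} = {1, 3, 5}
2 ∉ Sat(EX start) = {1, 3, 5}, so the formula does not hold at 2.

No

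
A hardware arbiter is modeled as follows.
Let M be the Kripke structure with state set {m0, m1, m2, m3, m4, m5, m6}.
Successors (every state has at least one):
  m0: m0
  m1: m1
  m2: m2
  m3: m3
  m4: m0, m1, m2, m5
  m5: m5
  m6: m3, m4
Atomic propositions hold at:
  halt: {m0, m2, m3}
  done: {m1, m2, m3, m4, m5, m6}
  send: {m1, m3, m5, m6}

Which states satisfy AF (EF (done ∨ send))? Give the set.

Sat(done ∨ send) = {m1, m2, m3, m4, m5, m6}
EF (done ∨ send): least fixpoint, start Z0 = {m1, m2, m3, m4, m5, m6}, add states with some successor in Z. Already a fixed point.
Sat(EF (done ∨ send)) = {m1, m2, m3, m4, m5, m6}
AF (EF (done ∨ send)): least fixpoint, start Z0 = {m1, m2, m3, m4, m5, m6}, add states with every successor in Z. Already a fixed point.
Sat(AF (EF (done ∨ send))) = {m1, m2, m3, m4, m5, m6}

{m1, m2, m3, m4, m5, m6}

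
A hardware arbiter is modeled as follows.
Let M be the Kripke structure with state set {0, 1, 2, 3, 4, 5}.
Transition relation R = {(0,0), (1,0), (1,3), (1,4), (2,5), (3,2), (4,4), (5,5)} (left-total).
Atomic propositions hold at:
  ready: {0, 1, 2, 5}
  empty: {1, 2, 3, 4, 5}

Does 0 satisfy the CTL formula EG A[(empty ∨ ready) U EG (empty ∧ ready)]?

No

Sat(empty ∨ ready) = {0, 1, 2, 3, 4, 5}
Sat(empty ∧ ready) = {1, 2, 5}
EG (empty ∧ ready): greatest fixpoint, start Z0 = {1, 2, 5}, keep only states in Sat with some successor in Z. Z1 = {2, 5}; fixed.
Sat(EG (empty ∧ ready)) = {2, 5}
A[(empty ∨ ready) U EG (empty ∧ ready)]: least fixpoint, start Z0 = Sat(EG (empty ∧ ready)) = {2, 5}, add states in Sat(empty ∨ ready) with every successor in Z. Z1 = {2, 3, 5}; fixed.
Sat(A[(empty ∨ ready) U EG (empty ∧ ready)]) = {2, 3, 5}
EG A[(empty ∨ ready) U EG (empty ∧ ready)]: greatest fixpoint, start Z0 = {2, 3, 5}, keep only states in Sat with some successor in Z. Already a fixed point.
Sat(EG A[(empty ∨ ready) U EG (empty ∧ ready)]) = {2, 3, 5}
0 ∉ Sat(EG A[(empty ∨ ready) U EG (empty ∧ ready)]) = {2, 3, 5}, so the formula does not hold at 0.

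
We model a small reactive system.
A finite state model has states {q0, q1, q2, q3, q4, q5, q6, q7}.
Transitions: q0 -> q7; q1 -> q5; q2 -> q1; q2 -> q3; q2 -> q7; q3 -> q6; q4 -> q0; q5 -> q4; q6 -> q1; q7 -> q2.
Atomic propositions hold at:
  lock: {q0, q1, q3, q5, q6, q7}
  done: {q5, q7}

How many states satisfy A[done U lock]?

A[done U lock]: least fixpoint, start Z0 = Sat(lock) = {q0, q1, q3, q5, q6, q7}, add states in Sat(done) with every successor in Z. Already a fixed point.
Sat(A[done U lock]) = {q0, q1, q3, q5, q6, q7}
|Sat(A[done U lock])| = |{q0, q1, q3, q5, q6, q7}| = 6.

6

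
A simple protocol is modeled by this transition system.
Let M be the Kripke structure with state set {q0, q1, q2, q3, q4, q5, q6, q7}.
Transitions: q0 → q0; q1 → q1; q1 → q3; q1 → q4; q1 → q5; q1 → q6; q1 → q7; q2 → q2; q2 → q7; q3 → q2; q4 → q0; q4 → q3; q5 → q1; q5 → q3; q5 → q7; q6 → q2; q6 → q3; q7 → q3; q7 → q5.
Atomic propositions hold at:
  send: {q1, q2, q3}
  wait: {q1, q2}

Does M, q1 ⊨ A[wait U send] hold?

Yes

A[wait U send]: least fixpoint, start Z0 = Sat(send) = {q1, q2, q3}, add states in Sat(wait) with every successor in Z. Already a fixed point.
Sat(A[wait U send]) = {q1, q2, q3}
q1 ∈ Sat(A[wait U send]) = {q1, q2, q3}, so the formula holds at q1.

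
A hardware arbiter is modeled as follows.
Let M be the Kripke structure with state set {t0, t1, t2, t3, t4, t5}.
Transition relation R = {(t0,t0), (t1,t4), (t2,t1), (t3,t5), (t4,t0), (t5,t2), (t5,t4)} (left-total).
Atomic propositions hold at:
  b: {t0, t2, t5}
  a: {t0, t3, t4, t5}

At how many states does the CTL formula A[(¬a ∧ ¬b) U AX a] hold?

Sat(¬a) = {t1, t2}
Sat(¬b) = {t1, t3, t4}
Sat(¬a ∧ ¬b) = {t1}
Sat(AX a) = {s : every successor in {t0, t3, t4, t5}} = {t0, t1, t3, t4}
A[(¬a ∧ ¬b) U AX a]: least fixpoint, start Z0 = Sat(AX a) = {t0, t1, t3, t4}, add states in Sat(¬a ∧ ¬b) with every successor in Z. Already a fixed point.
Sat(A[(¬a ∧ ¬b) U AX a]) = {t0, t1, t3, t4}
|Sat(A[(¬a ∧ ¬b) U AX a])| = |{t0, t1, t3, t4}| = 4.

4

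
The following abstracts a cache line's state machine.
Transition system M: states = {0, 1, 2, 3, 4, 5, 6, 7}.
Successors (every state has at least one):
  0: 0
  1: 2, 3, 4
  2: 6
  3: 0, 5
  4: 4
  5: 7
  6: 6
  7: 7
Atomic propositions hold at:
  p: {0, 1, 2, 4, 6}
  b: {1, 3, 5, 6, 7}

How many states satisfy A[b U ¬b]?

Sat(¬b) = {0, 2, 4}
A[b U ¬b]: least fixpoint, start Z0 = Sat(¬b) = {0, 2, 4}, add states in Sat(b) with every successor in Z. Already a fixed point.
Sat(A[b U ¬b]) = {0, 2, 4}
|Sat(A[b U ¬b])| = |{0, 2, 4}| = 3.

3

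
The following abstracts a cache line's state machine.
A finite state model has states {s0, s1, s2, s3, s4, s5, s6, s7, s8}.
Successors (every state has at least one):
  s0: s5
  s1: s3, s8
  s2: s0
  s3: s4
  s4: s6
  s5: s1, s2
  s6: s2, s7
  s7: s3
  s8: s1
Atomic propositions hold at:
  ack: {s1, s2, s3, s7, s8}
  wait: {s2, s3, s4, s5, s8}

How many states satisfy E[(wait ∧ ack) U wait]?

5

Sat(wait ∧ ack) = {s2, s3, s8}
E[(wait ∧ ack) U wait]: least fixpoint, start Z0 = Sat(wait) = {s2, s3, s4, s5, s8}, add states in Sat(wait ∧ ack) with some successor in Z. Already a fixed point.
Sat(E[(wait ∧ ack) U wait]) = {s2, s3, s4, s5, s8}
|Sat(E[(wait ∧ ack) U wait])| = |{s2, s3, s4, s5, s8}| = 5.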